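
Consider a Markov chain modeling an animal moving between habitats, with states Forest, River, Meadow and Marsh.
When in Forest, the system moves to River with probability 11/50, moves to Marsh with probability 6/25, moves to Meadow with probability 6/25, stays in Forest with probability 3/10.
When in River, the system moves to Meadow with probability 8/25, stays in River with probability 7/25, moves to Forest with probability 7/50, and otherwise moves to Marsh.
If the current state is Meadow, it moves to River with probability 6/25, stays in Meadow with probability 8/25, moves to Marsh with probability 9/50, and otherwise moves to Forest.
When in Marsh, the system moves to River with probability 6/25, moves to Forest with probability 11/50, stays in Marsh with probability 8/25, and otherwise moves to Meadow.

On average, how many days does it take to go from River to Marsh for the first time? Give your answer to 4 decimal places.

Let t(s) be the expected number of days to first reach Marsh from state s, with t(Marsh) = 0. Conditioning on the first day:
t(Forest) = 1 + 0.3·t(Forest) + 0.22·t(River) + 0.24·t(Meadow)
t(River) = 1 + 0.14·t(Forest) + 0.28·t(River) + 0.32·t(Meadow)
t(Meadow) = 1 + 0.26·t(Forest) + 0.24·t(River) + 0.32·t(Meadow)
Solving: t(Forest) = 4.3880, t(River) = 4.3188, t(Meadow) = 4.6726.
Expected days from River to Marsh: 4.3188.

4.3188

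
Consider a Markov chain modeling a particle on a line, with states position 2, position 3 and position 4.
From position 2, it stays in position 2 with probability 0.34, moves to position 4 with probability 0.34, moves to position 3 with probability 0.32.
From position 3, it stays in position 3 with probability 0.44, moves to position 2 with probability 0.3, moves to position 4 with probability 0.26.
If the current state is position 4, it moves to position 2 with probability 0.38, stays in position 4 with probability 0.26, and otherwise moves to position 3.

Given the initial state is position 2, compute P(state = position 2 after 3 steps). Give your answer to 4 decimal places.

Propagate the distribution vector 3 steps from position 2.
After 0 steps: (1.0000, 0.0000, 0.0000)
After 1 step: (0.3400, 0.3200, 0.3400)
After 2 steps: (0.3408, 0.3720, 0.2872)
After 3 steps: (0.3366, 0.3761, 0.2873)
P(in position 2 after 3 steps) = 0.3366

0.3366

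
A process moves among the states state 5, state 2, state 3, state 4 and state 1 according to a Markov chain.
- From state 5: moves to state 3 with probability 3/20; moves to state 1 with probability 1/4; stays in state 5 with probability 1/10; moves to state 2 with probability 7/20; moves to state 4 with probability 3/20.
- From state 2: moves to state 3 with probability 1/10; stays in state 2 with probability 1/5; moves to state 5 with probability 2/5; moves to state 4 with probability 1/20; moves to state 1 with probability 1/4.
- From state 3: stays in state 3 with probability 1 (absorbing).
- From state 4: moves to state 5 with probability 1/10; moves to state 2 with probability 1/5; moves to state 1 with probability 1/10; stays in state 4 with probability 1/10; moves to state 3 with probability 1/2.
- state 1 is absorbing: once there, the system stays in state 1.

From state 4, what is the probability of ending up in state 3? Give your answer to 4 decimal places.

0.6886

Let h(s) be the probability of absorption at state 3 starting from transient state s. Then h(state 3) = 1 and h(state 1) = 0. By first-step analysis:
h(state 5) = 0.1·h(state 5) + 0.35·h(state 2) + 0.15·1 + 0.15·h(state 4) + 0.25·0
h(state 2) = 0.4·h(state 5) + 0.2·h(state 2) + 0.1·1 + 0.05·h(state 4) + 0.25·0
h(state 4) = 0.1·h(state 5) + 0.2·h(state 2) + 0.5·1 + 0.1·h(state 4) + 0.1·0
Solving: h(state 5) = 0.4305, h(state 2) = 0.3833, h(state 4) = 0.6886.
Starting from state 4, the probability is 0.6886.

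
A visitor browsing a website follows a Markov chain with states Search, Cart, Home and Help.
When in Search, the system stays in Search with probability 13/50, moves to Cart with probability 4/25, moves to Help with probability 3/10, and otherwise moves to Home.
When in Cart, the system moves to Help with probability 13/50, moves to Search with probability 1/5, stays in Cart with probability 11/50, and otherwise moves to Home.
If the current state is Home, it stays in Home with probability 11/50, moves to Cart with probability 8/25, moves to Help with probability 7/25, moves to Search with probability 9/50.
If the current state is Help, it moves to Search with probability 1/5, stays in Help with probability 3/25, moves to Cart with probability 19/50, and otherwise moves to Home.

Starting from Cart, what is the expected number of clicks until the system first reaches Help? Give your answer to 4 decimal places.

Let t(s) be the expected number of clicks to first reach Help from state s, with t(Help) = 0. Conditioning on the first click:
t(Search) = 1 + 0.26·t(Search) + 0.16·t(Cart) + 0.28·t(Home)
t(Cart) = 1 + 0.2·t(Search) + 0.22·t(Cart) + 0.32·t(Home)
t(Home) = 1 + 0.18·t(Search) + 0.32·t(Cart) + 0.22·t(Home)
Solving: t(Search) = 3.4978, t(Cart) = 3.6505, t(Home) = 3.5869.
Expected clicks from Cart to Help: 3.6505.

3.6505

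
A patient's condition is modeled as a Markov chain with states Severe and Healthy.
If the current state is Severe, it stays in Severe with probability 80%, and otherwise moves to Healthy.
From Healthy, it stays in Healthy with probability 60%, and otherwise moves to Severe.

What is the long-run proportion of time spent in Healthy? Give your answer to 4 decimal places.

0.3333

Let the stationary distribution be π with π = πP and π_1 + π_2 = 1.
π_1 = 0.8·π_1 + 0.4·π_2
Solving with the normalization constraint gives π = (0.6667, 0.3333).
So the stationary probability of Healthy is 0.3333.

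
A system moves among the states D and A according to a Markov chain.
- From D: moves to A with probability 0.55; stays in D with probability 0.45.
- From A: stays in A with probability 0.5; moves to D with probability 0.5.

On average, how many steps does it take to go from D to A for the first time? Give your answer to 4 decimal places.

1.8182

Let t(s) be the expected number of steps to first reach A from state s, with t(A) = 0. Conditioning on the first step:
t(D) = 1 + 0.45·t(D)
Solving: t(D) = 1.8182.
Expected steps from D to A: 1.8182.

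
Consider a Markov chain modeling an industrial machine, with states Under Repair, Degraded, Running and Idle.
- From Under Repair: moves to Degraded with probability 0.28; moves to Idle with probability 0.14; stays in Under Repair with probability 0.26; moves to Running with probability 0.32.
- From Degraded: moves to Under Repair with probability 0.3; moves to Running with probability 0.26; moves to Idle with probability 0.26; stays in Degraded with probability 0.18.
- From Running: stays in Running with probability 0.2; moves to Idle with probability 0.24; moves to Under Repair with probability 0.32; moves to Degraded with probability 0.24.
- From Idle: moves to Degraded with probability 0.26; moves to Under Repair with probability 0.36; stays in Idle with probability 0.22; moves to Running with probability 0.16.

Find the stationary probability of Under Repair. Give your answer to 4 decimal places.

0.3053

Let the stationary distribution be π with π = πP and π_1 + π_2 + π_3 + π_4 = 1.
π_1 = 0.26·π_1 + 0.3·π_2 + 0.32·π_3 + 0.36·π_4
π_2 = 0.28·π_1 + 0.18·π_2 + 0.24·π_3 + 0.26·π_4
π_3 = 0.32·π_1 + 0.26·π_2 + 0.2·π_3 + 0.16·π_4
Solving with the normalization constraint gives π = (0.3053, 0.2419, 0.2427, 0.2101).
So the stationary probability of Under Repair is 0.3053.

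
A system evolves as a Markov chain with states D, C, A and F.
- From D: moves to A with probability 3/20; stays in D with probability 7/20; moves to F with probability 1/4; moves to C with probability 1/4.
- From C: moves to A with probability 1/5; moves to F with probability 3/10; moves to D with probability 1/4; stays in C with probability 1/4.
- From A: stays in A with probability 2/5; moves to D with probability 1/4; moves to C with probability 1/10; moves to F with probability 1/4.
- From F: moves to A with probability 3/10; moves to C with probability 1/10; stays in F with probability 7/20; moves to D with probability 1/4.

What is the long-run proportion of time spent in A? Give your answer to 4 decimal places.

0.2685

Let the stationary distribution be π with π = πP and π_1 + π_2 + π_3 + π_4 = 1.
π_1 = 0.35·π_1 + 0.25·π_2 + 0.25·π_3 + 0.25·π_4
π_2 = 0.25·π_1 + 0.25·π_2 + 0.1·π_3 + 0.1·π_4
π_3 = 0.15·π_1 + 0.2·π_2 + 0.4·π_3 + 0.3·π_4
Solving with the normalization constraint gives π = (0.2778, 0.1667, 0.2685, 0.2870).
So the stationary probability of A is 0.2685.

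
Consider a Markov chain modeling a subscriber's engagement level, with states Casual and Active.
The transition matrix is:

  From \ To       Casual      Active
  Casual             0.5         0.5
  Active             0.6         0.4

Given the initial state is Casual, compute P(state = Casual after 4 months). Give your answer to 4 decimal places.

Propagate the distribution vector 4 months from Casual.
After 0 months: (1.0000, 0.0000)
After 1 month: (0.5000, 0.5000)
After 2 months: (0.5500, 0.4500)
After 3 months: (0.5450, 0.4550)
After 4 months: (0.5455, 0.4545)
P(in Casual after 4 months) = 0.5455

0.5455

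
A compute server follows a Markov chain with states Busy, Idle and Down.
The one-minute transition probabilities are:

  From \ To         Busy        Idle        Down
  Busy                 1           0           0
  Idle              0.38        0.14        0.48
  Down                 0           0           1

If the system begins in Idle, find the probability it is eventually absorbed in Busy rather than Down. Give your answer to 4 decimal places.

Let h(s) be the probability of absorption at Busy starting from transient state s. Then h(Busy) = 1 and h(Down) = 0. By first-step analysis:
h(Idle) = 0.38·1 + 0.14·h(Idle) + 0.48·0
Solving: h(Idle) = 0.4419.
Starting from Idle, the probability is 0.4419.

0.4419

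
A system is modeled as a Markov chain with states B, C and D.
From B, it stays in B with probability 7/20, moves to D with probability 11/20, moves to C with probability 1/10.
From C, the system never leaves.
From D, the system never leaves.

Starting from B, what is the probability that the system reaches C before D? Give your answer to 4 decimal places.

0.1538

Let h(s) be the probability of absorption at C starting from transient state s. Then h(C) = 1 and h(D) = 0. By first-step analysis:
h(B) = 0.35·h(B) + 0.1·1 + 0.55·0
Solving: h(B) = 0.1538.
Starting from B, the probability is 0.1538.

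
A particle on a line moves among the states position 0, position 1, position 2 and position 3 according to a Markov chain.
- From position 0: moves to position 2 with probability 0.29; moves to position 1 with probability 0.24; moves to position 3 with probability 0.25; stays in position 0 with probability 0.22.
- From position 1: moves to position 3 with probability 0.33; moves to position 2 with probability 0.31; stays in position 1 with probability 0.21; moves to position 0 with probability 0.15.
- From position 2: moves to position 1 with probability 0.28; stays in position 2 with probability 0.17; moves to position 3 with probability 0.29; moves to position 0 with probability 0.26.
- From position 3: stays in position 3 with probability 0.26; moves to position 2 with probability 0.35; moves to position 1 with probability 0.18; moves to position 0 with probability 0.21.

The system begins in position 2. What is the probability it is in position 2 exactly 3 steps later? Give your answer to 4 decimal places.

Propagate the distribution vector 3 steps from position 2.
After 0 steps: (0.0000, 0.0000, 1.0000, 0.0000)
After 1 step: (0.2600, 0.2800, 0.1700, 0.2900)
After 2 steps: (0.2043, 0.2210, 0.2926, 0.2821)
After 3 steps: (0.2134, 0.2281, 0.2762, 0.2822)
P(in position 2 after 3 steps) = 0.2762

0.2762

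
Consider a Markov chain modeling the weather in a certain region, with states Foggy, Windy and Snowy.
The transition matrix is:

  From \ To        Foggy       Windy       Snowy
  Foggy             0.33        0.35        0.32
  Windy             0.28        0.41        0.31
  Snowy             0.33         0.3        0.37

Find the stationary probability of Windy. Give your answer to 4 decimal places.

Let the stationary distribution be π with π = πP and π_1 + π_2 + π_3 = 1.
π_1 = 0.33·π_1 + 0.28·π_2 + 0.33·π_3
π_2 = 0.35·π_1 + 0.41·π_2 + 0.3·π_3
Solving with the normalization constraint gives π = (0.3123, 0.3546, 0.3331).
So the stationary probability of Windy is 0.3546.

0.3546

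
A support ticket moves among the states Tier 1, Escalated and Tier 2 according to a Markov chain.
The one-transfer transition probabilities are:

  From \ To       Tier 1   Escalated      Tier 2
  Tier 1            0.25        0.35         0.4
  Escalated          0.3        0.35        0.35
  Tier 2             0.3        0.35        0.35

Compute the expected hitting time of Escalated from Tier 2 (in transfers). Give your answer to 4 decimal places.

Let t(s) be the expected number of transfers to first reach Escalated from state s, with t(Escalated) = 0. Conditioning on the first transfer:
t(Tier 1) = 1 + 0.25·t(Tier 1) + 0.4·t(Tier 2)
t(Tier 2) = 1 + 0.3·t(Tier 1) + 0.35·t(Tier 2)
Solving: t(Tier 1) = 2.8571, t(Tier 2) = 2.8571.
Expected transfers from Tier 2 to Escalated: 2.8571.

2.8571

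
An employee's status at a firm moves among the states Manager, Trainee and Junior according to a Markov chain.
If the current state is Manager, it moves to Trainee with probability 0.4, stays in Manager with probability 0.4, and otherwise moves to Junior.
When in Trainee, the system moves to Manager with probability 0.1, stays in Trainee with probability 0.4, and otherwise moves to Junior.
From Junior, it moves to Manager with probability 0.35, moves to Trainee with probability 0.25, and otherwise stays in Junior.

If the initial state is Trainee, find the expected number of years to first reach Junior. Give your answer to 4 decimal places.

Let t(s) be the expected number of years to first reach Junior from state s, with t(Junior) = 0. Conditioning on the first year:
t(Manager) = 1 + 0.4·t(Manager) + 0.4·t(Trainee)
t(Trainee) = 1 + 0.1·t(Manager) + 0.4·t(Trainee)
Solving: t(Manager) = 3.1250, t(Trainee) = 2.1875.
Expected years from Trainee to Junior: 2.1875.

2.1875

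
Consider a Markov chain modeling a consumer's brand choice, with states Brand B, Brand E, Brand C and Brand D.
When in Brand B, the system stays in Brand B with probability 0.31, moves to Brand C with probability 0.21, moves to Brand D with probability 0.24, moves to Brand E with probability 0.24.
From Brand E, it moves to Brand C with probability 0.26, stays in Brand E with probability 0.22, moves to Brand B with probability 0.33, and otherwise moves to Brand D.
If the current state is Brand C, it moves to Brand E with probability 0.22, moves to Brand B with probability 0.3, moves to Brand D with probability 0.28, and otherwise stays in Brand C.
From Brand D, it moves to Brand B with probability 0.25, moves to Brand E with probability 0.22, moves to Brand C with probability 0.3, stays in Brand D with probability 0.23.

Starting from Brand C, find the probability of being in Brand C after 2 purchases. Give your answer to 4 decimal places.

Propagate the distribution vector 2 purchases from Brand C.
After 0 purchases: (0.0000, 0.0000, 1.0000, 0.0000)
After 1 purchase: (0.3000, 0.2200, 0.2000, 0.2800)
After 2 purchases: (0.2956, 0.2260, 0.2442, 0.2342)
P(in Brand C after 2 purchases) = 0.2442

0.2442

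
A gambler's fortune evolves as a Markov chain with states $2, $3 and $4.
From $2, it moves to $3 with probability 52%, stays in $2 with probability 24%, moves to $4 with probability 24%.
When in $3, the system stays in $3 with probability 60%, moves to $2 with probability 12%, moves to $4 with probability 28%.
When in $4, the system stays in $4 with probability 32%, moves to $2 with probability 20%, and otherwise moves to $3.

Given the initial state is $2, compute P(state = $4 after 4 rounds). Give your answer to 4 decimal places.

Propagate the distribution vector 4 rounds from $2.
After 0 rounds: (1.0000, 0.0000, 0.0000)
After 1 round: (0.2400, 0.5200, 0.2400)
After 2 rounds: (0.1680, 0.5520, 0.2800)
After 3 rounds: (0.1626, 0.5530, 0.2845)
After 4 rounds: (0.1623, 0.5529, 0.2849)
P(in $4 after 4 rounds) = 0.2849

0.2849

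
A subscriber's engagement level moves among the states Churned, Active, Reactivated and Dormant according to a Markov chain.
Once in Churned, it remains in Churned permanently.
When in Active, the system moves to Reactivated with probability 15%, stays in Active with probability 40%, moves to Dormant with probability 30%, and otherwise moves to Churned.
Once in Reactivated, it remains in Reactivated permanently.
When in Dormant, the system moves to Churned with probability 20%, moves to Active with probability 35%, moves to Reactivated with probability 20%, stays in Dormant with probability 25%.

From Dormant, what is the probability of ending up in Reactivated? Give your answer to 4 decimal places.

Let h(s) be the probability of absorption at Reactivated starting from transient state s. Then h(Reactivated) = 1 and h(Churned) = 0. By first-step analysis:
h(Active) = 0.15·0 + 0.4·h(Active) + 0.15·1 + 0.3·h(Dormant)
h(Dormant) = 0.2·0 + 0.35·h(Active) + 0.2·1 + 0.25·h(Dormant)
Solving: h(Active) = 0.5000, h(Dormant) = 0.5000.
Starting from Dormant, the probability is 0.5000.

0.5000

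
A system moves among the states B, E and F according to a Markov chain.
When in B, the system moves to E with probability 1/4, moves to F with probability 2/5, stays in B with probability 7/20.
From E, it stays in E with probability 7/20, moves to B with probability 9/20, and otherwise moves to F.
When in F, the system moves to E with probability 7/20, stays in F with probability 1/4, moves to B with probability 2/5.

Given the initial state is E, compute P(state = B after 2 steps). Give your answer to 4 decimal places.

0.3950

Sum over the intermediate state after 1 step:
P = P(E→B)·P(B→B) + P(E→E)·P(E→B) + P(E→F)·P(F→B)
  = 0.45×0.35 + 0.35×0.45 + 0.2×0.4
  = 0.1575 + 0.1575 + 0.0800 = 0.3950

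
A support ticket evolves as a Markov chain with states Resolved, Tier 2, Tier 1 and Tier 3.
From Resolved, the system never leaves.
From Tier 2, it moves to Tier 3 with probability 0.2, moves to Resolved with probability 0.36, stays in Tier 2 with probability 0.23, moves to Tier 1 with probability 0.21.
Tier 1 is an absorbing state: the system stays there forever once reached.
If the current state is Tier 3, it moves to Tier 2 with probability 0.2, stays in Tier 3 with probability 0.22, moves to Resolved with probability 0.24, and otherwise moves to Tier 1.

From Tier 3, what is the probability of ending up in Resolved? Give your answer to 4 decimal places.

Let h(s) be the probability of absorption at Resolved starting from transient state s. Then h(Resolved) = 1 and h(Tier 1) = 0. By first-step analysis:
h(Tier 2) = 0.36·1 + 0.23·h(Tier 2) + 0.21·0 + 0.2·h(Tier 3)
h(Tier 3) = 0.24·1 + 0.2·h(Tier 2) + 0.34·0 + 0.22·h(Tier 3)
Solving: h(Tier 2) = 0.5865, h(Tier 3) = 0.4581.
Starting from Tier 3, the probability is 0.4581.

0.4581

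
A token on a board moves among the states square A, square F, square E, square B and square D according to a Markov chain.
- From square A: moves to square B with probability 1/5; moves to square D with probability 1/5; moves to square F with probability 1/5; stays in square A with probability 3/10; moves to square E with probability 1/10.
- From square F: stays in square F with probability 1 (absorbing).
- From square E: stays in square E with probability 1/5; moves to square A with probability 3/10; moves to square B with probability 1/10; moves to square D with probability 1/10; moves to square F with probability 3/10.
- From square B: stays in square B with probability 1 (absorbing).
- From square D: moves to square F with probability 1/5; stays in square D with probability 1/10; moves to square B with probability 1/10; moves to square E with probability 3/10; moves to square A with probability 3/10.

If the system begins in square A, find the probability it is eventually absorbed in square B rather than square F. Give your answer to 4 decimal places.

0.4393

Let h(s) be the probability of absorption at square B starting from transient state s. Then h(square B) = 1 and h(square F) = 0. By first-step analysis:
h(square A) = 0.3·h(square A) + 0.2·0 + 0.1·h(square E) + 0.2·1 + 0.2·h(square D)
h(square E) = 0.3·h(square A) + 0.3·0 + 0.2·h(square E) + 0.1·1 + 0.1·h(square D)
h(square D) = 0.3·h(square A) + 0.2·0 + 0.3·h(square E) + 0.1·1 + 0.1·h(square D)
Solving: h(square A) = 0.4393, h(square E) = 0.3359, h(square D) = 0.3695.
Starting from square A, the probability is 0.4393.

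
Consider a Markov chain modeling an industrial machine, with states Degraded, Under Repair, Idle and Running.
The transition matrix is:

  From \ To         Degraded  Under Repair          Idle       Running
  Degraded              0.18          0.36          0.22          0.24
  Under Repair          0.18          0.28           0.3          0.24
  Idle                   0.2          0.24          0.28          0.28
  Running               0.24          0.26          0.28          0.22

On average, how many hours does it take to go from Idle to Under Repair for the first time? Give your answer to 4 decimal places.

3.7056

Let t(s) be the expected number of hours to first reach Under Repair from state s, with t(Under Repair) = 0. Conditioning on the first hour:
t(Degraded) = 1 + 0.18·t(Degraded) + 0.22·t(Idle) + 0.24·t(Running)
t(Idle) = 1 + 0.2·t(Degraded) + 0.28·t(Idle) + 0.28·t(Running)
t(Running) = 1 + 0.24·t(Degraded) + 0.28·t(Idle) + 0.22·t(Running)
Solving: t(Degraded) = 3.2730, t(Idle) = 3.7056, t(Running) = 3.6193.
Expected hours from Idle to Under Repair: 3.7056.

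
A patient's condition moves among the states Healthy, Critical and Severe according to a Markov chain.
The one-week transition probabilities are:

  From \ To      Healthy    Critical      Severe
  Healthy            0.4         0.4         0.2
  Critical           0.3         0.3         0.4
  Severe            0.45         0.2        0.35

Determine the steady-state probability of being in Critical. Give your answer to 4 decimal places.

0.3077

Let the stationary distribution be π with π = πP and π_1 + π_2 + π_3 = 1.
π_1 = 0.4·π_1 + 0.3·π_2 + 0.45·π_3
π_2 = 0.4·π_1 + 0.3·π_2 + 0.2·π_3
Solving with the normalization constraint gives π = (0.3846, 0.3077, 0.3077).
So the stationary probability of Critical is 0.3077.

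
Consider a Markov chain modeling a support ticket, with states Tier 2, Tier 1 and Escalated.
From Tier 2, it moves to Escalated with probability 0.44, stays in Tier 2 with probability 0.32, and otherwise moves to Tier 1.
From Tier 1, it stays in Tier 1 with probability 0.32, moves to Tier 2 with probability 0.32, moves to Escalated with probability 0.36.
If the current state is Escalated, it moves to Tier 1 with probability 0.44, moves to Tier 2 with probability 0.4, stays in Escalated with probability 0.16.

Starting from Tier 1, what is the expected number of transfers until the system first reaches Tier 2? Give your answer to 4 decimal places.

Let t(s) be the expected number of transfers to first reach Tier 2 from state s, with t(Tier 2) = 0. Conditioning on the first transfer:
t(Tier 1) = 1 + 0.32·t(Tier 1) + 0.36·t(Escalated)
t(Escalated) = 1 + 0.44·t(Tier 1) + 0.16·t(Escalated)
Solving: t(Tier 1) = 2.9070, t(Escalated) = 2.7132.
Expected transfers from Tier 1 to Tier 2: 2.9070.

2.9070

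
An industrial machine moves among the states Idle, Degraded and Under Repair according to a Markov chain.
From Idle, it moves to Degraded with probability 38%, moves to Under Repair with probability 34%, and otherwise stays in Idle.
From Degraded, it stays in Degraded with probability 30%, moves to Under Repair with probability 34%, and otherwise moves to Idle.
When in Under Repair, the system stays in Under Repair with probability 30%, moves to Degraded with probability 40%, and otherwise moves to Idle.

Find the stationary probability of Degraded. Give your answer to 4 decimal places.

Let the stationary distribution be π with π = πP and π_1 + π_2 + π_3 = 1.
π_1 = 0.28·π_1 + 0.36·π_2 + 0.3·π_3
π_2 = 0.38·π_1 + 0.3·π_2 + 0.4·π_3
Solving with the normalization constraint gives π = (0.3152, 0.3579, 0.3269).
So the stationary probability of Degraded is 0.3579.

0.3579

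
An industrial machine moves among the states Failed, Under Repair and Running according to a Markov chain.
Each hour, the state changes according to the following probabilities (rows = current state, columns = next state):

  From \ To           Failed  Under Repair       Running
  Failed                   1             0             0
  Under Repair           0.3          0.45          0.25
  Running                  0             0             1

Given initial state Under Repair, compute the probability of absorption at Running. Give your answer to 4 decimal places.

0.4545

Let h(s) be the probability of absorption at Running starting from transient state s. Then h(Running) = 1 and h(Failed) = 0. By first-step analysis:
h(Under Repair) = 0.3·0 + 0.45·h(Under Repair) + 0.25·1
Solving: h(Under Repair) = 0.4545.
Starting from Under Repair, the probability is 0.4545.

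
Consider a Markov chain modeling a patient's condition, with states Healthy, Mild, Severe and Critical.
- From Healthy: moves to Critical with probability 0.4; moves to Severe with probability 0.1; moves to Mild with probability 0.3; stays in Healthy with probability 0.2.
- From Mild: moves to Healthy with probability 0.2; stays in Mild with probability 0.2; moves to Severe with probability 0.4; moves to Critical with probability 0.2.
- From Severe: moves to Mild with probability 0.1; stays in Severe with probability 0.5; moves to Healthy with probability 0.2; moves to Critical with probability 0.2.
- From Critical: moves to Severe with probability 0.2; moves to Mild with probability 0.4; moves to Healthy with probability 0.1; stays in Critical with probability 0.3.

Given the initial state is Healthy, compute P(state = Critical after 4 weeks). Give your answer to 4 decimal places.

Propagate the distribution vector 4 weeks from Healthy.
After 0 weeks: (1.0000, 0.0000, 0.0000, 0.0000)
After 1 week: (0.2000, 0.3000, 0.1000, 0.4000)
After 2 weeks: (0.1600, 0.2900, 0.2700, 0.2800)
After 3 weeks: (0.1720, 0.2450, 0.3230, 0.2600)
After 4 weeks: (0.1740, 0.2369, 0.3287, 0.2604)
P(in Critical after 4 weeks) = 0.2604

0.2604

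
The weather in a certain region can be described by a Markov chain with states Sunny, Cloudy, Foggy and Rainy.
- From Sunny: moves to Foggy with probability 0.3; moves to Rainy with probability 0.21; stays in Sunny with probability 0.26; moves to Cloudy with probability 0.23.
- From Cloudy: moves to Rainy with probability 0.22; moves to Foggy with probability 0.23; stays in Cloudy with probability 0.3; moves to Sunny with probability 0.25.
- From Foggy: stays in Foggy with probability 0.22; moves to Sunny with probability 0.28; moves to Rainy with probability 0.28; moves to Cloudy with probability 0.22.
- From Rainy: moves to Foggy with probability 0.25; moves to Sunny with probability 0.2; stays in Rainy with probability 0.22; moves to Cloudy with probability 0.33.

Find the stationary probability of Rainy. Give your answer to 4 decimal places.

0.2325

Let the stationary distribution be π with π = πP and π_1 + π_2 + π_3 + π_4 = 1.
π_1 = 0.26·π_1 + 0.25·π_2 + 0.28·π_3 + 0.2·π_4
π_2 = 0.23·π_1 + 0.3·π_2 + 0.22·π_3 + 0.33·π_4
π_3 = 0.3·π_1 + 0.23·π_2 + 0.22·π_3 + 0.25·π_4
Solving with the normalization constraint gives π = (0.2483, 0.2696, 0.2495, 0.2325).
So the stationary probability of Rainy is 0.2325.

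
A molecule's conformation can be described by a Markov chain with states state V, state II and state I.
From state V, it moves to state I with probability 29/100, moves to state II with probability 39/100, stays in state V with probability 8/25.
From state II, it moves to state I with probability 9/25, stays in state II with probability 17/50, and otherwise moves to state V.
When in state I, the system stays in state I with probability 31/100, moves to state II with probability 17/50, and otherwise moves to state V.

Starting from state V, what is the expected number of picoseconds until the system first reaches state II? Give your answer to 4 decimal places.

2.6652

Let t(s) be the expected number of picoseconds to first reach state II from state s, with t(state II) = 0. Conditioning on the first picosecond:
t(state V) = 1 + 0.32·t(state V) + 0.29·t(state I)
t(state I) = 1 + 0.35·t(state V) + 0.31·t(state I)
Solving: t(state V) = 2.6652, t(state I) = 2.8012.
Expected picoseconds from state V to state II: 2.6652.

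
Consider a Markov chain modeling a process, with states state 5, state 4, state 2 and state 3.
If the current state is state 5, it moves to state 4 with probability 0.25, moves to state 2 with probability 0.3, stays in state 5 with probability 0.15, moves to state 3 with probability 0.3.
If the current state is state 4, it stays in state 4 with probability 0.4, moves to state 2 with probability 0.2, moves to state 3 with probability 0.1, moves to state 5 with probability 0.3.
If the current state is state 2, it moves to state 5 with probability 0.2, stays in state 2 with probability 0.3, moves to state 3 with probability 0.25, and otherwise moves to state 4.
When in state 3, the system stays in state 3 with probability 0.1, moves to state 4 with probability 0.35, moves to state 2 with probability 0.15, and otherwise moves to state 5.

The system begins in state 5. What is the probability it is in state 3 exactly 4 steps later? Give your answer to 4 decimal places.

0.1869

Propagate the distribution vector 4 steps from state 5.
After 0 steps: (1.0000, 0.0000, 0.0000, 0.0000)
After 1 step: (0.1500, 0.2500, 0.3000, 0.3000)
After 2 steps: (0.2775, 0.3175, 0.2300, 0.1750)
After 3 steps: (0.2529, 0.3151, 0.2420, 0.1900)
After 4 steps: (0.2569, 0.3163, 0.2400, 0.1869)
P(in state 3 after 4 steps) = 0.1869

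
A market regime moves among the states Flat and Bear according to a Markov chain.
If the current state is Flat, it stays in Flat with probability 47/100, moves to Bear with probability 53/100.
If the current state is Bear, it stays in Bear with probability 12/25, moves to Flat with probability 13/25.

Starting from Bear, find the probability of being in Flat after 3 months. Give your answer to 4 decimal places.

Propagate the distribution vector 3 months from Bear.
After 0 months: (0.0000, 1.0000)
After 1 month: (0.5200, 0.4800)
After 2 months: (0.4940, 0.5060)
After 3 months: (0.4953, 0.5047)
P(in Flat after 3 months) = 0.4953

0.4953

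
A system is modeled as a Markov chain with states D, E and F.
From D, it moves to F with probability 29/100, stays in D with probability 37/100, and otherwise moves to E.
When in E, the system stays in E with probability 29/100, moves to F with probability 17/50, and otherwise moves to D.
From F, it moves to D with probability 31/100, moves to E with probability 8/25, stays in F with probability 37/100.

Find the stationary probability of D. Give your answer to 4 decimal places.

Let the stationary distribution be π with π = πP and π_1 + π_2 + π_3 = 1.
π_1 = 0.37·π_1 + 0.37·π_2 + 0.31·π_3
π_2 = 0.34·π_1 + 0.29·π_2 + 0.32·π_3
Solving with the normalization constraint gives π = (0.3501, 0.3175, 0.3325).
So the stationary probability of D is 0.3501.

0.3501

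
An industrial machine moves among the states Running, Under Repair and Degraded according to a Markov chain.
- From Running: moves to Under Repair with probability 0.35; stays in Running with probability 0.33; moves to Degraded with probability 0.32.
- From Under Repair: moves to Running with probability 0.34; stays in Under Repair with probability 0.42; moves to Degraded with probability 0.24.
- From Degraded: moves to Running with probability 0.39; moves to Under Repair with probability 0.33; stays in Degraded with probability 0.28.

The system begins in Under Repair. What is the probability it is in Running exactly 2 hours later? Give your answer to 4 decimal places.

Sum over the intermediate state after 1 hour:
P = P(Under Repair→Running)·P(Running→Running) + P(Under Repair→Under Repair)·P(Under Repair→Running) + P(Under Repair→Degraded)·P(Degraded→Running)
  = 0.34×0.33 + 0.42×0.34 + 0.24×0.39
  = 0.1122 + 0.1428 + 0.0936 = 0.3486

0.3486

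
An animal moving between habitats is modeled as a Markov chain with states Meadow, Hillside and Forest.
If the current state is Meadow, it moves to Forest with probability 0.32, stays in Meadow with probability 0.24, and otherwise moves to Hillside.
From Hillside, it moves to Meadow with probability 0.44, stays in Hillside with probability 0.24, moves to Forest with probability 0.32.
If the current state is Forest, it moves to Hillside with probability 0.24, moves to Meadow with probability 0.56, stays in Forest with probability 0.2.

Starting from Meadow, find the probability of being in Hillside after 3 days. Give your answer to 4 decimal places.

Propagate the distribution vector 3 days from Meadow.
After 0 days: (1.0000, 0.0000, 0.0000)
After 1 day: (0.2400, 0.4400, 0.3200)
After 2 days: (0.4304, 0.2880, 0.2816)
After 3 days: (0.3877, 0.3261, 0.2862)
P(in Hillside after 3 days) = 0.3261

0.3261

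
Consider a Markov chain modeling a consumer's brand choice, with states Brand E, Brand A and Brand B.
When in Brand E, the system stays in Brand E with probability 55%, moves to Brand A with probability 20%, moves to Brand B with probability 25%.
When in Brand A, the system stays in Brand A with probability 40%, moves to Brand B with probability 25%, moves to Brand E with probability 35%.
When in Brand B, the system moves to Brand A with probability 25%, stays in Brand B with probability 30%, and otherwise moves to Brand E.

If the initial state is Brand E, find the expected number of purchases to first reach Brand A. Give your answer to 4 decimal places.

4.6914

Let t(s) be the expected number of purchases to first reach Brand A from state s, with t(Brand A) = 0. Conditioning on the first purchase:
t(Brand E) = 1 + 0.55·t(Brand E) + 0.25·t(Brand B)
t(Brand B) = 1 + 0.45·t(Brand E) + 0.3·t(Brand B)
Solving: t(Brand E) = 4.6914, t(Brand B) = 4.4444.
Expected purchases from Brand E to Brand A: 4.6914.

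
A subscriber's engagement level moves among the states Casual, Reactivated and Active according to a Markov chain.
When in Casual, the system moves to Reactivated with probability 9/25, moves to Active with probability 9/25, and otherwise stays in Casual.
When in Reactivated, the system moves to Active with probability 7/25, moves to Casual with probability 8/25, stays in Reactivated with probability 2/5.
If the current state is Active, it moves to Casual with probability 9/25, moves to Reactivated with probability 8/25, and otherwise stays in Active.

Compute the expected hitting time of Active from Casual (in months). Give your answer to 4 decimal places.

3.0303

Let t(s) be the expected number of months to first reach Active from state s, with t(Active) = 0. Conditioning on the first month:
t(Casual) = 1 + 0.28·t(Casual) + 0.36·t(Reactivated)
t(Reactivated) = 1 + 0.32·t(Casual) + 0.4·t(Reactivated)
Solving: t(Casual) = 3.0303, t(Reactivated) = 3.2828.
Expected months from Casual to Active: 3.0303.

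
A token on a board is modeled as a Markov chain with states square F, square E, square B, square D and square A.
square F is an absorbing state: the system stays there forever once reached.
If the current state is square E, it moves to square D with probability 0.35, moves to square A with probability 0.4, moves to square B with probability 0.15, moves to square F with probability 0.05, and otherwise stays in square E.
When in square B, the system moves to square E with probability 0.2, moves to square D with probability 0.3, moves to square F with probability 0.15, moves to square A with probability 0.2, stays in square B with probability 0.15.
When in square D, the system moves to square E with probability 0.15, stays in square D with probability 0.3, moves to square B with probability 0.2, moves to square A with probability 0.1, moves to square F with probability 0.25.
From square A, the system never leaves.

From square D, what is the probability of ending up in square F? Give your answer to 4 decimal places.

Let h(s) be the probability of absorption at square F starting from transient state s. Then h(square F) = 1 and h(square A) = 0. By first-step analysis:
h(square E) = 0.05·1 + 0.05·h(square E) + 0.15·h(square B) + 0.35·h(square D) + 0.4·0
h(square B) = 0.15·1 + 0.2·h(square E) + 0.15·h(square B) + 0.3·h(square D) + 0.2·0
h(square D) = 0.25·1 + 0.15·h(square E) + 0.2·h(square B) + 0.3·h(square D) + 0.1·0
Solving: h(square E) = 0.3286, h(square B) = 0.4501, h(square D) = 0.5561.
Starting from square D, the probability is 0.5561.

0.5561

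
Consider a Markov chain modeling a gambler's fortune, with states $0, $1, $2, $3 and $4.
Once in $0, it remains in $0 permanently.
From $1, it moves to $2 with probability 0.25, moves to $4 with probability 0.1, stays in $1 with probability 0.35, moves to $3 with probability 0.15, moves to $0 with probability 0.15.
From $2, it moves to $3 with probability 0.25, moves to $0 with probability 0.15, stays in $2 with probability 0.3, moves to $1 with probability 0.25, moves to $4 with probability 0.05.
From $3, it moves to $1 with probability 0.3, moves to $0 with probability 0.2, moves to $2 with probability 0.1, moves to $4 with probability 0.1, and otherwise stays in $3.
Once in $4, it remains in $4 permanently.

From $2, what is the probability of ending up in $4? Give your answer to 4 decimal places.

Let h(s) be the probability of absorption at $4 starting from transient state s. Then h($4) = 1 and h($0) = 0. By first-step analysis:
h($1) = 0.15·0 + 0.35·h($1) + 0.25·h($2) + 0.15·h($3) + 0.1·1
h($2) = 0.15·0 + 0.25·h($1) + 0.3·h($2) + 0.25·h($3) + 0.05·1
h($3) = 0.2·0 + 0.3·h($1) + 0.1·h($2) + 0.3·h($3) + 0.1·1
Solving: h($1) = 0.3557, h($2) = 0.3203, h($3) = 0.3411.
Starting from $2, the probability is 0.3203.

0.3203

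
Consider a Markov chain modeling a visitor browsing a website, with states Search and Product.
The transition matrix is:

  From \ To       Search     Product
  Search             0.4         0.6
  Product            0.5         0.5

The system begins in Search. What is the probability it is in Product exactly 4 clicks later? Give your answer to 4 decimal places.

0.5454

Propagate the distribution vector 4 clicks from Search.
After 0 clicks: (1.0000, 0.0000)
After 1 click: (0.4000, 0.6000)
After 2 clicks: (0.4600, 0.5400)
After 3 clicks: (0.4540, 0.5460)
After 4 clicks: (0.4546, 0.5454)
P(in Product after 4 clicks) = 0.5454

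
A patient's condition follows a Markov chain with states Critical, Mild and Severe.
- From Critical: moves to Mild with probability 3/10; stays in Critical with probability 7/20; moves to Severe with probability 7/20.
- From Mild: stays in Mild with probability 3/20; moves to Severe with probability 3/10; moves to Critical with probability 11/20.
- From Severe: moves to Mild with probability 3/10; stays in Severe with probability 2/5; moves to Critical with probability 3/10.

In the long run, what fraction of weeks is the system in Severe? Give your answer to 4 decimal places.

Let the stationary distribution be π with π = πP and π_1 + π_2 + π_3 = 1.
π_1 = 0.35·π_1 + 0.55·π_2 + 0.3·π_3
π_2 = 0.3·π_1 + 0.15·π_2 + 0.3·π_3
Solving with the normalization constraint gives π = (0.3844, 0.2609, 0.3547).
So the stationary probability of Severe is 0.3547.

0.3547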